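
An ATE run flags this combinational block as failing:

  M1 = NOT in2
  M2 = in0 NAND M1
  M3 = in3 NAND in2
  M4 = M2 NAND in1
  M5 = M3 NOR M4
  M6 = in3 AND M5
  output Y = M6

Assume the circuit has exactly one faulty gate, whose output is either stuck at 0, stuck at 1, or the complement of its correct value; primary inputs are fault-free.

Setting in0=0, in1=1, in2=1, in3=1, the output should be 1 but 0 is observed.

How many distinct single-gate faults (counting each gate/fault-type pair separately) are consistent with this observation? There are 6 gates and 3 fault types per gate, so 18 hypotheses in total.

Fault-free: M1=0, M2=1, M3=0, M4=0, M5=1, M6=1 → 1. Observed 0.
  M1: none of the 3 fault types match ✗
  M2: stuck-at-0, inverted output ✓; others ✗
  M3: stuck-at-1, inverted output ✓; others ✗
  M4: stuck-at-1, inverted output ✓; others ✗
  M5: stuck-at-0, inverted output ✓; others ✗
  M6: stuck-at-0, inverted output ✓; others ✗
Consistent faults: {M2 stuck-at-0, M2 inverted output, M3 stuck-at-1, M3 inverted output, M4 stuck-at-1, M4 inverted output, M5 stuck-at-0, M5 inverted output, M6 stuck-at-0, M6 inverted output} — 10 in all.

10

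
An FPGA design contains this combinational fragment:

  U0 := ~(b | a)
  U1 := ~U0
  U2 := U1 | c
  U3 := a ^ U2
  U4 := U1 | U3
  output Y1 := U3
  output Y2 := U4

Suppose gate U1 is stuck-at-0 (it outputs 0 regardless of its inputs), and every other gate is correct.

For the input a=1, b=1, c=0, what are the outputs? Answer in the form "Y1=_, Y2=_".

Propagate with U1 forced: U0=0, U1=0 [stuck-at-0], U2=0, U3=1, U4=1.
So the outputs are Y1=1, Y2=1. (Without the fault they would be Y1=0, Y2=1.)

Y1=1, Y2=1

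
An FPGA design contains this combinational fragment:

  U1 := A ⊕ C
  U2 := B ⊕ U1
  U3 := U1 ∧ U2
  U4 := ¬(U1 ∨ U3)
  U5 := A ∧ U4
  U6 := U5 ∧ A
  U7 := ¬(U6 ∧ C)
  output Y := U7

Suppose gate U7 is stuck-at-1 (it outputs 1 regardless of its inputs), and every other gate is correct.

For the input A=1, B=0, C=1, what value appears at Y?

Propagate with U7 forced: U1=0, U2=0, U3=0, U4=1, U5=1, U6=1, U7=1 [stuck-at-1].
So Y = 1. (Without the fault it would be 0.)

1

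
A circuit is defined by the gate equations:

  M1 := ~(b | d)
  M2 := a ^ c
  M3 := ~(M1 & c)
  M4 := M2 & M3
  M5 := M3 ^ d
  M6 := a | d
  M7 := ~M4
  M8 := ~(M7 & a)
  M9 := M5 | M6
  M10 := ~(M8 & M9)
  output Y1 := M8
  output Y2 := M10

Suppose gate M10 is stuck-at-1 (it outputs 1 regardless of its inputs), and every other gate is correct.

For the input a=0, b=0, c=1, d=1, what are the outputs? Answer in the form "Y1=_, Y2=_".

Y1=1, Y2=1

Propagate with M10 forced: M1=0, M2=1, M3=1, M4=1, M5=0, M6=1, M7=0, M8=1, M9=1, M10=1 [stuck-at-1].
So the outputs are Y1=1, Y2=1. (Without the fault they would be Y1=1, Y2=0.)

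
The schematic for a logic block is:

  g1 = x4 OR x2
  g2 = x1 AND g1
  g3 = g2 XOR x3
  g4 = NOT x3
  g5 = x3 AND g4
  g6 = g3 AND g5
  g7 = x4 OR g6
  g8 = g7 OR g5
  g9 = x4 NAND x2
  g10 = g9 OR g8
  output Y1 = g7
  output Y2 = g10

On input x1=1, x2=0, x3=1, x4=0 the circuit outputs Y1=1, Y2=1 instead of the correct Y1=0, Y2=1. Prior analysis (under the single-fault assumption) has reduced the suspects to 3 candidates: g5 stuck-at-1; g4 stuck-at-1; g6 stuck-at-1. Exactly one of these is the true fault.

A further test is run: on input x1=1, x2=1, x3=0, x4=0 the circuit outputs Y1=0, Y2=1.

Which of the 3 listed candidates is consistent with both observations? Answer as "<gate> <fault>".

g4 stuck-at-1

Evaluate each candidate on input x1=1, x2=1, x3=0, x4=0:
  g5 stuck-at-1: g1=1, g2=1, g3=1, g4=1, g5=1 [stuck-at-1], g6=1, g7=1, g8=1, g9=1, g10=1 → Y1=1, Y2=1 — eliminated
  g4 stuck-at-1: g1=1, g2=1, g3=1, g4=1 [stuck-at-1], g5=0, g6=0, g7=0, g8=0, g9=1, g10=1 → Y1=0, Y2=1 — matches
  g6 stuck-at-1: g1=1, g2=1, g3=1, g4=1, g5=0, g6=1 [stuck-at-1], g7=1, g8=1, g9=1, g10=1 → Y1=1, Y2=1 — eliminated
Only g4 stuck-at-1 reproduces the observed Y1=0, Y2=1.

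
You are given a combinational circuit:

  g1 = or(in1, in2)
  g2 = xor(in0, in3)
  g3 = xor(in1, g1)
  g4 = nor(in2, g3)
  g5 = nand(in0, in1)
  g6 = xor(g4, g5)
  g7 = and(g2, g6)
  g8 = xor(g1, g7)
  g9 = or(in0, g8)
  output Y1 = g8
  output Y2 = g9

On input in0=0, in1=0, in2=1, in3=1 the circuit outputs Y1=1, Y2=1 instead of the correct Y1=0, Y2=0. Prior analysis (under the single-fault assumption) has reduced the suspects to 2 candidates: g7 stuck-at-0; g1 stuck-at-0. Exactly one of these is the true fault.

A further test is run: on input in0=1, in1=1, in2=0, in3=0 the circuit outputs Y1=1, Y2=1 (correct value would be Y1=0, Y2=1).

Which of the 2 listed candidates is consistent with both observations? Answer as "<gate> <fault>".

Evaluate each candidate on input in0=1, in1=1, in2=0, in3=0:
  g7 stuck-at-0: g1=1, g2=1, g3=0, g4=1, g5=0, g6=1, g7=0 [stuck-at-0], g8=1, g9=1 → Y1=1, Y2=1 — matches
  g1 stuck-at-0: g1=0 [stuck-at-0], g2=1, g3=1, g4=0, g5=0, g6=0, g7=0, g8=0, g9=1 → Y1=0, Y2=1 — eliminated
Only g7 stuck-at-0 reproduces the observed Y1=1, Y2=1.

g7 stuck-at-0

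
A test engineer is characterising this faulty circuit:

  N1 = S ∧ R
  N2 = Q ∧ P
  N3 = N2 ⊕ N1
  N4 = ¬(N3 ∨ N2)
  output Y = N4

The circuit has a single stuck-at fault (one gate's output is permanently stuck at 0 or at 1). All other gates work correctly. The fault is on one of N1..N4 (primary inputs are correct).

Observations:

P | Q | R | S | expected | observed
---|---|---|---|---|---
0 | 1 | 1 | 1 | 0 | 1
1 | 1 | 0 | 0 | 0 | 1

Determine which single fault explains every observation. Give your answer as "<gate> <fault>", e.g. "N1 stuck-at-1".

N4 stuck-at-1

Fault-free values for test 1 (P=0, Q=1, R=1, S=1): N1=1, N2=0, N3=1, N4=0, giving Y=0. Observed 1.
Test 1: faults giving observed 1 are {N1 stuck-at-0, N3 stuck-at-0, N4 stuck-at-1}.
Test 2 (P=1, Q=1, R=0, S=0): fault-free N1=0, N2=1, N3=1, N4=0 → 0; observed 1. Eliminates N1 stuck-at-0, N3 stuck-at-0.
Only N4 stuck-at-1 is consistent with every test.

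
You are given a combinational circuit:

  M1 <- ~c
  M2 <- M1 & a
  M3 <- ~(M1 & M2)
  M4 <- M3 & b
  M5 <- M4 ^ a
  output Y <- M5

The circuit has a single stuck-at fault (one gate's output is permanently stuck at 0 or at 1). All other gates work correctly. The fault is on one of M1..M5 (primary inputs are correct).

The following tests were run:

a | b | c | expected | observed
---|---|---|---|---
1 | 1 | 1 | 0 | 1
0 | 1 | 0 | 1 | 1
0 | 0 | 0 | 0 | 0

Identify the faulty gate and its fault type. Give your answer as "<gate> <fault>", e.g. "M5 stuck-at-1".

Fault-free values for test 1 (a=1, b=1, c=1): M1=0, M2=0, M3=1, M4=1, M5=0, giving Y=0. Observed 1.
Test 1: faults giving observed 1 are {M1 stuck-at-1, M3 stuck-at-0, M4 stuck-at-0, M5 stuck-at-1}.
Test 2 (a=0, b=1, c=0): fault-free M1=1, M2=0, M3=1, M4=1, M5=1 → 1; observed 1. Eliminates M3 stuck-at-0, M4 stuck-at-0.
Test 3 (a=0, b=0, c=0): fault-free M1=1, M2=0, M3=1, M4=0, M5=0 → 0; observed 0. Eliminates M5 stuck-at-1.
Only M1 stuck-at-1 is consistent with every test.

M1 stuck-at-1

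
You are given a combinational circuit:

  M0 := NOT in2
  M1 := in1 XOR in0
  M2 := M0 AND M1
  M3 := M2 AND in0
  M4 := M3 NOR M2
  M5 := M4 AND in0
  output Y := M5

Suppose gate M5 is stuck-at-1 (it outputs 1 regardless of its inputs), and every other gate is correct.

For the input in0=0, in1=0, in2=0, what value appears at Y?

1

Propagate with M5 forced: M0=1, M1=0, M2=0, M3=0, M4=1, M5=1 [stuck-at-1].
So Y = 1. (Without the fault it would be 0.)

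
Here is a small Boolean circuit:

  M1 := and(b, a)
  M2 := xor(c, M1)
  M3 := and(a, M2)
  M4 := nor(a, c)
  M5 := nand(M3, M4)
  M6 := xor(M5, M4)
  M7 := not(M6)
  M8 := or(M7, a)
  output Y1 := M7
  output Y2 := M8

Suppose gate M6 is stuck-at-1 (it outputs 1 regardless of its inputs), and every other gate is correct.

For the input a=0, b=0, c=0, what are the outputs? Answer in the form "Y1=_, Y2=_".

Y1=0, Y2=0

Propagate with M6 forced: M1=0, M2=0, M3=0, M4=1, M5=1, M6=1 [stuck-at-1], M7=0, M8=0.
So the outputs are Y1=0, Y2=0. (Without the fault they would be Y1=1, Y2=1.)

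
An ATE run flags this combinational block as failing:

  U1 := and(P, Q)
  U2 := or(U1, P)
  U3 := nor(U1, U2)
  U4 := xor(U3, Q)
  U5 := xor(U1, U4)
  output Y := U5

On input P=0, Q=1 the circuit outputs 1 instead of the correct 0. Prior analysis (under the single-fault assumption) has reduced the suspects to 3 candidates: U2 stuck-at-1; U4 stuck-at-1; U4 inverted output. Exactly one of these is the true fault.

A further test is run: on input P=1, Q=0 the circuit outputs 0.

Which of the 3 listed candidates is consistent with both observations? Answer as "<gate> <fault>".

U2 stuck-at-1

Evaluate each candidate on input P=1, Q=0:
  U2 stuck-at-1: U1=0, U2=1 [stuck-at-1], U3=0, U4=0, U5=0 → 0 — matches
  U4 stuck-at-1: U1=0, U2=1, U3=0, U4=1 [stuck-at-1], U5=1 → 1 — eliminated
  U4 inverted output: U1=0, U2=1, U3=0, U4=1 [inverted output], U5=1 → 1 — eliminated
Only U2 stuck-at-1 reproduces the observed 0.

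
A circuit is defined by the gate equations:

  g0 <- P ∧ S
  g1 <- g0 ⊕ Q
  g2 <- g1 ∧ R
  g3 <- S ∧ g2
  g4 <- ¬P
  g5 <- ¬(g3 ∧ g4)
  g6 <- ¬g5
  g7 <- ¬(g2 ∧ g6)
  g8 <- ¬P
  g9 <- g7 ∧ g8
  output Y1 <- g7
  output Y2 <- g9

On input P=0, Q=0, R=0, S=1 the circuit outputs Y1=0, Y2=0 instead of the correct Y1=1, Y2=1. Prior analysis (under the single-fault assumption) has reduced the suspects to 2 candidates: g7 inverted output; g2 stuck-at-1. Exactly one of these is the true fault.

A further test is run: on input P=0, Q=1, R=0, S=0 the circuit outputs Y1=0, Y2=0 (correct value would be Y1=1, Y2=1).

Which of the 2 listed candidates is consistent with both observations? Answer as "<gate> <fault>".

g7 inverted output

Evaluate each candidate on input P=0, Q=1, R=0, S=0:
  g7 inverted output: g0=0, g1=1, g2=0, g3=0, g4=1, g5=1, g6=0, g7=0 [inverted output], g8=1, g9=0 → Y1=0, Y2=0 — matches
  g2 stuck-at-1: g0=0, g1=1, g2=1 [stuck-at-1], g3=0, g4=1, g5=1, g6=0, g7=1, g8=1, g9=1 → Y1=1, Y2=1 — eliminated
Only g7 inverted output reproduces the observed Y1=0, Y2=0.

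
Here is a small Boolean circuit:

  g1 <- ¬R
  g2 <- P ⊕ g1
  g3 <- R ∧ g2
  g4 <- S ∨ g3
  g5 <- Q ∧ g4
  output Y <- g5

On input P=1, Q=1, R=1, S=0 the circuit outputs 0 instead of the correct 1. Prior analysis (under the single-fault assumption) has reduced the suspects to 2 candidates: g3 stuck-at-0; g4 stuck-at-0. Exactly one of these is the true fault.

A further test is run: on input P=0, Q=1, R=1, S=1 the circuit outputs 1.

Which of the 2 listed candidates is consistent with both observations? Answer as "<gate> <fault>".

g3 stuck-at-0

Evaluate each candidate on input P=0, Q=1, R=1, S=1:
  g3 stuck-at-0: g1=0, g2=0, g3=0 [stuck-at-0], g4=1, g5=1 → 1 — matches
  g4 stuck-at-0: g1=0, g2=0, g3=0, g4=0 [stuck-at-0], g5=0 → 0 — eliminated
Only g3 stuck-at-0 reproduces the observed 1.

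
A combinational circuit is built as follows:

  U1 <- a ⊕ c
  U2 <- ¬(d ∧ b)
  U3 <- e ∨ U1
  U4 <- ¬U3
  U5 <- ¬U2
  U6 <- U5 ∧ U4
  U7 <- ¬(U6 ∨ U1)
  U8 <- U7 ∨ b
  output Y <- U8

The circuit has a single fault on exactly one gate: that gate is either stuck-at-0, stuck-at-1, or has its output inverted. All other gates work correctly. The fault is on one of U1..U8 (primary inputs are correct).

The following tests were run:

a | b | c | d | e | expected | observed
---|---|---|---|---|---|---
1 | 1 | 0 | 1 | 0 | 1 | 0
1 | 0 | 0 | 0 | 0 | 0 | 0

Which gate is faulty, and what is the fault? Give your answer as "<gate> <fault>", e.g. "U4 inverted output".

U8 stuck-at-0

Fault-free values for test 1 (a=1, b=1, c=0, d=1, e=0): U1=1, U2=0, U3=1, U4=0, U5=1, U6=0, U7=0, U8=1, giving Y=1. Observed 0.
Test 1: faults giving observed 0 are {U8 stuck-at-0, U8 inverted output}.
Test 2 (a=1, b=0, c=0, d=0, e=0): fault-free U1=1, U2=1, U3=1, U4=0, U5=0, U6=0, U7=0, U8=0 → 0; observed 0. Eliminates U8 inverted output.
Only U8 stuck-at-0 is consistent with every test.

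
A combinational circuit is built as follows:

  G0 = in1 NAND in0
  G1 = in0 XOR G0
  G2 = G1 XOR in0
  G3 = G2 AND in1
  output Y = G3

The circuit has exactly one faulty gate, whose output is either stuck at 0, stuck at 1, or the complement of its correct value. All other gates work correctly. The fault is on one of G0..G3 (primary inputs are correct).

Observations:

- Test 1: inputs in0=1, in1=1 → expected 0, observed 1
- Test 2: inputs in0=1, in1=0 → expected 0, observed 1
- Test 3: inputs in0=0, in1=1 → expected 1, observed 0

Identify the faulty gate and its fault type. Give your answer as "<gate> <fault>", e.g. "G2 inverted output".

G3 inverted output

Fault-free values for test 1 (in0=1, in1=1): G0=0, G1=1, G2=0, G3=0, giving Y=0. Observed 1.
Test 1: faults giving observed 1 are {G0 stuck-at-1, G0 inverted output, G1 stuck-at-0, G1 inverted output, G2 stuck-at-1, G2 inverted output, G3 stuck-at-1, G3 inverted output}.
Test 2 (in0=1, in1=0): fault-free G0=1, G1=0, G2=1, G3=0 → 0; observed 1. Eliminates G0 stuck-at-1, G0 inverted output, G1 stuck-at-0, G1 inverted output, G2 stuck-at-1, G2 inverted output.
Test 3 (in0=0, in1=1): fault-free G0=1, G1=1, G2=1, G3=1 → 1; observed 0. Eliminates G3 stuck-at-1.
Only G3 inverted output is consistent with every test.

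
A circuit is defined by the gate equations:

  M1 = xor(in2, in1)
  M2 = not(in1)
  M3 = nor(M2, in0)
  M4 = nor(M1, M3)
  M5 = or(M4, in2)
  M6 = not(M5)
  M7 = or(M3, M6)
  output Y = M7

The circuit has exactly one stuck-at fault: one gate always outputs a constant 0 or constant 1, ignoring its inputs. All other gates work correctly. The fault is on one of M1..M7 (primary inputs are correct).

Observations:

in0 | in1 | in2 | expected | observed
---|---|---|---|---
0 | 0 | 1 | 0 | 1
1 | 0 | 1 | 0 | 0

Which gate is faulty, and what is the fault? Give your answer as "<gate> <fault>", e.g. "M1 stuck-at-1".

Fault-free values for test 1 (in0=0, in1=0, in2=1): M1=1, M2=1, M3=0, M4=0, M5=1, M6=0, M7=0, giving Y=0. Observed 1.
Test 1: faults giving observed 1 are {M2 stuck-at-0, M3 stuck-at-1, M5 stuck-at-0, M6 stuck-at-1, M7 stuck-at-1}.
Test 2 (in0=1, in1=0, in2=1): fault-free M1=1, M2=1, M3=0, M4=0, M5=1, M6=0, M7=0 → 0; observed 0. Eliminates M3 stuck-at-1, M5 stuck-at-0, M6 stuck-at-1, M7 stuck-at-1.
Only M2 stuck-at-0 is consistent with every test.

M2 stuck-at-0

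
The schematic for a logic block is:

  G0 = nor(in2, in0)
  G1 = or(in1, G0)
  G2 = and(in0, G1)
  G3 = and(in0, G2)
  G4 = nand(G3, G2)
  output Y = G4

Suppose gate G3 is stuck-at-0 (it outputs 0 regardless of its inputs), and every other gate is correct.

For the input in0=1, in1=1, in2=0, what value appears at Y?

Propagate with G3 forced: G0=0, G1=1, G2=1, G3=0 [stuck-at-0], G4=1.
So Y = 1. (Without the fault it would be 0.)

1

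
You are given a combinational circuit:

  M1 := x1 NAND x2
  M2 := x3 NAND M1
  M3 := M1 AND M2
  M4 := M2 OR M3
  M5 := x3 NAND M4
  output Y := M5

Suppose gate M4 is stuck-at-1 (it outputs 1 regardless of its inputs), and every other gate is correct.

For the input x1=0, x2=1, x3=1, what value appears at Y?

Propagate with M4 forced: M1=1, M2=0, M3=0, M4=1 [stuck-at-1], M5=0.
So Y = 0. (Without the fault it would be 1.)

0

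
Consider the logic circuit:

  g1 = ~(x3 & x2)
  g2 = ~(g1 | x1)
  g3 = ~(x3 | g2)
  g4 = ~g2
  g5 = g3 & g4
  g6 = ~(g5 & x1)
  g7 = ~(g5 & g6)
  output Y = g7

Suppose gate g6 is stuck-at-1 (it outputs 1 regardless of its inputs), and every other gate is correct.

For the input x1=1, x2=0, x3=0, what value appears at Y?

0

Propagate with g6 forced: g1=1, g2=0, g3=1, g4=1, g5=1, g6=1 [stuck-at-1], g7=0.
So Y = 0. (Without the fault it would be 1.)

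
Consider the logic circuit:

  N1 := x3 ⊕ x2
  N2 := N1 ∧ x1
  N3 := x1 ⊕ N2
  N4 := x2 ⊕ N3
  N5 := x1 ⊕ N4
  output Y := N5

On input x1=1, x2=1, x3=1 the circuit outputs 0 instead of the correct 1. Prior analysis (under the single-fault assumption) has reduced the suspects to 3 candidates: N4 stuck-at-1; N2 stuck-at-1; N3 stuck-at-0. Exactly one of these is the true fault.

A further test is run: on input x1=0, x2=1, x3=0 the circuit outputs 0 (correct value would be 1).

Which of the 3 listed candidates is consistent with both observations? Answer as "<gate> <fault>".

Evaluate each candidate on input x1=0, x2=1, x3=0:
  N4 stuck-at-1: N1=1, N2=0, N3=0, N4=1 [stuck-at-1], N5=1 → 1 — eliminated
  N2 stuck-at-1: N1=1, N2=1 [stuck-at-1], N3=1, N4=0, N5=0 → 0 — matches
  N3 stuck-at-0: N1=1, N2=0, N3=0 [stuck-at-0], N4=1, N5=1 → 1 — eliminated
Only N2 stuck-at-1 reproduces the observed 0.

N2 stuck-at-1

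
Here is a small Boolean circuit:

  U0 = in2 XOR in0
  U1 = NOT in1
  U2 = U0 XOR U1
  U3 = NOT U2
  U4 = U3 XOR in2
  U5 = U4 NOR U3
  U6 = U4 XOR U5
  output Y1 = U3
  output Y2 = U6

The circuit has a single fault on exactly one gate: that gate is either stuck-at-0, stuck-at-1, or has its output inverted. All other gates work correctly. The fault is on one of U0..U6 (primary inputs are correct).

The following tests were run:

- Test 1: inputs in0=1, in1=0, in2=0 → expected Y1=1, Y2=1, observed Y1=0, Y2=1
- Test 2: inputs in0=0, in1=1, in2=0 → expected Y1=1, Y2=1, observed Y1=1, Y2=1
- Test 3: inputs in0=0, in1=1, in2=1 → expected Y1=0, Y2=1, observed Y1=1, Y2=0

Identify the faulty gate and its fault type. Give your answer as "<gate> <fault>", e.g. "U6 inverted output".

Fault-free values for test 1 (in0=1, in1=0, in2=0): U0=1, U1=1, U2=0, U3=1, U4=1, U5=0, U6=1, giving Y1=1, Y2=1. Observed Y1=0, Y2=1.
Test 1: faults giving observed Y1=0, Y2=1 are {U0 stuck-at-0, U0 inverted output, U1 stuck-at-0, U1 inverted output, U2 stuck-at-1, U2 inverted output, U3 stuck-at-0, U3 inverted output}.
Test 2 (in0=0, in1=1, in2=0): fault-free U0=0, U1=0, U2=0, U3=1, U4=1, U5=0, U6=1 → Y1=1, Y2=1; observed Y1=1, Y2=1. Eliminates U0 inverted output, U1 inverted output, U2 stuck-at-1, U2 inverted output, U3 stuck-at-0, U3 inverted output.
Test 3 (in0=0, in1=1, in2=1): fault-free U0=1, U1=0, U2=1, U3=0, U4=1, U5=0, U6=1 → Y1=0, Y2=1; observed Y1=1, Y2=0. Eliminates U1 stuck-at-0.
Only U0 stuck-at-0 is consistent with every test.

U0 stuck-at-0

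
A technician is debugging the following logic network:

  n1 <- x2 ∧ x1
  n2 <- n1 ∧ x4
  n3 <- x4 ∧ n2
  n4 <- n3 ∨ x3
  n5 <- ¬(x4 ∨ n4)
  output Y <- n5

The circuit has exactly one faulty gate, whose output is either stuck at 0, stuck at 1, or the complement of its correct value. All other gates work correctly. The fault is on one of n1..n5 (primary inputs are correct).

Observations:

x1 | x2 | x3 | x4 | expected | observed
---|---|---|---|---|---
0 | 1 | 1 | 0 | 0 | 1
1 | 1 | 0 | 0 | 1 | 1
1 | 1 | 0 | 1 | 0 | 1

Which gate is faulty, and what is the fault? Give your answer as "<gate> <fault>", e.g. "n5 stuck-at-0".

Fault-free values for test 1 (x1=0, x2=1, x3=1, x4=0): n1=0, n2=0, n3=0, n4=1, n5=0, giving Y=0. Observed 1.
Test 1: faults giving observed 1 are {n4 stuck-at-0, n4 inverted output, n5 stuck-at-1, n5 inverted output}.
Test 2 (x1=1, x2=1, x3=0, x4=0): fault-free n1=1, n2=0, n3=0, n4=0, n5=1 → 1; observed 1. Eliminates n4 inverted output, n5 inverted output.
Test 3 (x1=1, x2=1, x3=0, x4=1): fault-free n1=1, n2=1, n3=1, n4=1, n5=0 → 0; observed 1. Eliminates n4 stuck-at-0.
Only n5 stuck-at-1 is consistent with every test.

n5 stuck-at-1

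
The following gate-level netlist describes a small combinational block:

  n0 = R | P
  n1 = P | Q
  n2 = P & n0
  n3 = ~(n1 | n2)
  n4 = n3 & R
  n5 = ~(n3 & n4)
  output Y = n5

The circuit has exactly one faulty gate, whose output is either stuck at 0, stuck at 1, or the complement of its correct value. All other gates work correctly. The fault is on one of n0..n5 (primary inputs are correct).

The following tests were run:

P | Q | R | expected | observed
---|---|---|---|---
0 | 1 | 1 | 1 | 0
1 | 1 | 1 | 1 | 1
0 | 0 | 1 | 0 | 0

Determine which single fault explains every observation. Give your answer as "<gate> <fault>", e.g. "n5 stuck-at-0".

Fault-free values for test 1 (P=0, Q=1, R=1): n0=1, n1=1, n2=0, n3=0, n4=0, n5=1, giving Y=1. Observed 0.
Test 1: faults giving observed 0 are {n1 stuck-at-0, n1 inverted output, n3 stuck-at-1, n3 inverted output, n5 stuck-at-0, n5 inverted output}.
Test 2 (P=1, Q=1, R=1): fault-free n0=1, n1=1, n2=1, n3=0, n4=0, n5=1 → 1; observed 1. Eliminates n3 stuck-at-1, n3 inverted output, n5 stuck-at-0, n5 inverted output.
Test 3 (P=0, Q=0, R=1): fault-free n0=1, n1=0, n2=0, n3=1, n4=1, n5=0 → 0; observed 0. Eliminates n1 inverted output.
Only n1 stuck-at-0 is consistent with every test.

n1 stuck-at-0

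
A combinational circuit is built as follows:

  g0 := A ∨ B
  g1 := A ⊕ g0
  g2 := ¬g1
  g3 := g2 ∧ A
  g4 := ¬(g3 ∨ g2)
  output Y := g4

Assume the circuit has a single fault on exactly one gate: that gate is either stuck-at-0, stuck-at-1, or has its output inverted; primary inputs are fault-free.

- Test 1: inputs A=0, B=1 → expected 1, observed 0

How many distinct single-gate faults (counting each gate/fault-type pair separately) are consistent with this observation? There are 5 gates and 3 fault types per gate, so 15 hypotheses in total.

10

Fault-free: g0=1, g1=1, g2=0, g3=0, g4=1 → 1. Observed 0.
  g0: stuck-at-0, inverted output ✓; others ✗
  g1: stuck-at-0, inverted output ✓; others ✗
  g2: stuck-at-1, inverted output ✓; others ✗
  g3: stuck-at-1, inverted output ✓; others ✗
  g4: stuck-at-0, inverted output ✓; others ✗
Consistent faults: {g0 stuck-at-0, g0 inverted output, g1 stuck-at-0, g1 inverted output, g2 stuck-at-1, g2 inverted output, g3 stuck-at-1, g3 inverted output, g4 stuck-at-0, g4 inverted output} — 10 in all.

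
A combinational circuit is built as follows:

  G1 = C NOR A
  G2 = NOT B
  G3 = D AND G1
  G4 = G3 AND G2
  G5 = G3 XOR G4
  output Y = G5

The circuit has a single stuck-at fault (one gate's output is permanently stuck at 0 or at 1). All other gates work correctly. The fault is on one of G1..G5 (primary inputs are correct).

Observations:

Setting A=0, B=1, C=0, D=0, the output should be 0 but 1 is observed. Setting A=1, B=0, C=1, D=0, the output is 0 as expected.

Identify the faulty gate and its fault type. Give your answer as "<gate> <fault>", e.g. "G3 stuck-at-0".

G3 stuck-at-1

Fault-free values for test 1 (A=0, B=1, C=0, D=0): G1=1, G2=0, G3=0, G4=0, G5=0, giving Y=0. Observed 1.
Test 1: faults giving observed 1 are {G3 stuck-at-1, G4 stuck-at-1, G5 stuck-at-1}.
Test 2 (A=1, B=0, C=1, D=0): fault-free G1=0, G2=1, G3=0, G4=0, G5=0 → 0; observed 0. Eliminates G4 stuck-at-1, G5 stuck-at-1.
Only G3 stuck-at-1 is consistent with every test.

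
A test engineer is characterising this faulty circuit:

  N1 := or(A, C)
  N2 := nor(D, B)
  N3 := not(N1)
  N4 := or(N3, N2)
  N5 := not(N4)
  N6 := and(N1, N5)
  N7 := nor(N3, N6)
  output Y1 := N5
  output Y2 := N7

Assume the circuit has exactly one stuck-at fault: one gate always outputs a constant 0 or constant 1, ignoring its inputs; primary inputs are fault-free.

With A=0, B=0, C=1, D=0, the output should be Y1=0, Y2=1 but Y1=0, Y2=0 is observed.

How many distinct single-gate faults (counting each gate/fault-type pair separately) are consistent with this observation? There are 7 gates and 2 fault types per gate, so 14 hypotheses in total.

4

Fault-free: N1=1, N2=1, N3=0, N4=1, N5=0, N6=0, N7=1 → Y1=0, Y2=1. Observed Y1=0, Y2=0.
  N1 stuck-at-0: output Y1=0, Y2=0 ✓
  N1 stuck-at-1: output Y1=0, Y2=1 ✗
  N2 stuck-at-0: output Y1=1, Y2=0 ✗
  N2 stuck-at-1: output Y1=0, Y2=1 ✗
  N3 stuck-at-0: output Y1=0, Y2=1 ✗
  N3 stuck-at-1: output Y1=0, Y2=0 ✓
  N4 stuck-at-0: output Y1=1, Y2=0 ✗
  N4 stuck-at-1: output Y1=0, Y2=1 ✗
  N5 stuck-at-0: output Y1=0, Y2=1 ✗
  N5 stuck-at-1: output Y1=1, Y2=0 ✗
  N6 stuck-at-0: output Y1=0, Y2=1 ✗
  N6 stuck-at-1: output Y1=0, Y2=0 ✓
  N7 stuck-at-0: output Y1=0, Y2=0 ✓
  N7 stuck-at-1: output Y1=0, Y2=1 ✗
Consistent faults: {N1 stuck-at-0, N3 stuck-at-1, N6 stuck-at-1, N7 stuck-at-0} — 4 in all.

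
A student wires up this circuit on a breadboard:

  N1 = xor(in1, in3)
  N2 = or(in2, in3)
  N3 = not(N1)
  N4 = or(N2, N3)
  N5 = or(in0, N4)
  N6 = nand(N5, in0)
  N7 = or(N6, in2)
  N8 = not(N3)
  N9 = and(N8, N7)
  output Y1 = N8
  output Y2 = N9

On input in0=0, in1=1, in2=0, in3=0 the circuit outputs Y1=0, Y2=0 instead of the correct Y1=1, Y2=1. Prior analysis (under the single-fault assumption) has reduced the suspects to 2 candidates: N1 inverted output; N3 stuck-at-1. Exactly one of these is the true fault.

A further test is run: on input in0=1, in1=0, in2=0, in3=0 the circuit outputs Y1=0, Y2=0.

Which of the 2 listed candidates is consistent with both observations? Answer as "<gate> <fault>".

N3 stuck-at-1

Evaluate each candidate on input in0=1, in1=0, in2=0, in3=0:
  N1 inverted output: N1=1 [inverted output], N2=0, N3=0, N4=0, N5=1, N6=0, N7=0, N8=1, N9=0 → Y1=1, Y2=0 — eliminated
  N3 stuck-at-1: N1=0, N2=0, N3=1 [stuck-at-1], N4=1, N5=1, N6=0, N7=0, N8=0, N9=0 → Y1=0, Y2=0 — matches
Only N3 stuck-at-1 reproduces the observed Y1=0, Y2=0.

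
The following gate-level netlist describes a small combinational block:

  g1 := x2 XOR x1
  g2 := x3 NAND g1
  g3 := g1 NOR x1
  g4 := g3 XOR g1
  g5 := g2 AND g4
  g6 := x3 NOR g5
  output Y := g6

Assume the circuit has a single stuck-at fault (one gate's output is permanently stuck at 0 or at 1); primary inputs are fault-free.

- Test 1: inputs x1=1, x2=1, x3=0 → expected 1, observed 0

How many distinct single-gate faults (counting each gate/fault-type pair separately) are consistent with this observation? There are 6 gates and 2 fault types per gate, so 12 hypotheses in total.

Fault-free: g1=0, g2=1, g3=0, g4=0, g5=0, g6=1 → 1. Observed 0.
  g1 stuck-at-0: output 1 ✗
  g1 stuck-at-1: output 0 ✓
  g2 stuck-at-0: output 1 ✗
  g2 stuck-at-1: output 1 ✗
  g3 stuck-at-0: output 1 ✗
  g3 stuck-at-1: output 0 ✓
  g4 stuck-at-0: output 1 ✗
  g4 stuck-at-1: output 0 ✓
  g5 stuck-at-0: output 1 ✗
  g5 stuck-at-1: output 0 ✓
  g6 stuck-at-0: output 0 ✓
  g6 stuck-at-1: output 1 ✗
Consistent faults: {g1 stuck-at-1, g3 stuck-at-1, g4 stuck-at-1, g5 stuck-at-1, g6 stuck-at-0} — 5 in all.

5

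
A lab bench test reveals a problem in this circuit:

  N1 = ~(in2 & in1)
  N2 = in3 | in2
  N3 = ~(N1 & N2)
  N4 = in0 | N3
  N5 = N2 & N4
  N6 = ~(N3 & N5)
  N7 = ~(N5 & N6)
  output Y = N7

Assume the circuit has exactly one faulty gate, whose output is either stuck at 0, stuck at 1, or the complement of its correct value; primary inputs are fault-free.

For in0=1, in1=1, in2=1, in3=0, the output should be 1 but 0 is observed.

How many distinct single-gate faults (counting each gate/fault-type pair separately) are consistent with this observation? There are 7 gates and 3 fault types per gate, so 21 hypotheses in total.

8

Fault-free: N1=0, N2=1, N3=1, N4=1, N5=1, N6=0, N7=1 → 1. Observed 0.
  N1: stuck-at-1, inverted output ✓; others ✗
  N2: none of the 3 fault types match ✗
  N3: stuck-at-0, inverted output ✓; others ✗
  N4: none of the 3 fault types match ✗
  N5: none of the 3 fault types match ✗
  N6: stuck-at-1, inverted output ✓; others ✗
  N7: stuck-at-0, inverted output ✓; others ✗
Consistent faults: {N1 stuck-at-1, N1 inverted output, N3 stuck-at-0, N3 inverted output, N6 stuck-at-1, N6 inverted output, N7 stuck-at-0, N7 inverted output} — 8 in all.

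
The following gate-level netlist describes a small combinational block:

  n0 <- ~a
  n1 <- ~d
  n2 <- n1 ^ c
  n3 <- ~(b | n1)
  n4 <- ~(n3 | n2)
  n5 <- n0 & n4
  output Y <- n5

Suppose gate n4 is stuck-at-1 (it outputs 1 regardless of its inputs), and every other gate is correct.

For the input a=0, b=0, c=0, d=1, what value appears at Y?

Propagate with n4 forced: n0=1, n1=0, n2=0, n3=1, n4=1 [stuck-at-1], n5=1.
So Y = 1. (Without the fault it would be 0.)

1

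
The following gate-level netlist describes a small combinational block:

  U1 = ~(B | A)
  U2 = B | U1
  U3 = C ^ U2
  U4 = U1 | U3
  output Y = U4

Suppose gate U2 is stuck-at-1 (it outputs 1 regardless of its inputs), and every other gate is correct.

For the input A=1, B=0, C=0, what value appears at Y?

Propagate with U2 forced: U1=0, U2=1 [stuck-at-1], U3=1, U4=1.
So Y = 1. (Without the fault it would be 0.)

1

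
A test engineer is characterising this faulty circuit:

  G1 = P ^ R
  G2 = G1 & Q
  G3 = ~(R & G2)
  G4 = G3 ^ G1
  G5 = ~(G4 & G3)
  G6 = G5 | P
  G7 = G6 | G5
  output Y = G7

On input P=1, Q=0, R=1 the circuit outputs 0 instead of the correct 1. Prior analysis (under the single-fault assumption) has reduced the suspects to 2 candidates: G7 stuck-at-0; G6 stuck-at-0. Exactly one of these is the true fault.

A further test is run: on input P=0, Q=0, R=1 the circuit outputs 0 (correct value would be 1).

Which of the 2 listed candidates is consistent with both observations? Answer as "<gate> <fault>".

Evaluate each candidate on input P=0, Q=0, R=1:
  G7 stuck-at-0: G1=1, G2=0, G3=1, G4=0, G5=1, G6=1, G7=0 [stuck-at-0] → 0 — matches
  G6 stuck-at-0: G1=1, G2=0, G3=1, G4=0, G5=1, G6=0 [stuck-at-0], G7=1 → 1 — eliminated
Only G7 stuck-at-0 reproduces the observed 0.

G7 stuck-at-0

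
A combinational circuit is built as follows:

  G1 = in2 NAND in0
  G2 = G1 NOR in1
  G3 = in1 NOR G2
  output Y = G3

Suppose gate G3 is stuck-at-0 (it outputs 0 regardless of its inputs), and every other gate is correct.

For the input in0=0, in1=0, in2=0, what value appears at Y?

Propagate with G3 forced: G1=1, G2=0, G3=0 [stuck-at-0].
So Y = 0. (Without the fault it would be 1.)

0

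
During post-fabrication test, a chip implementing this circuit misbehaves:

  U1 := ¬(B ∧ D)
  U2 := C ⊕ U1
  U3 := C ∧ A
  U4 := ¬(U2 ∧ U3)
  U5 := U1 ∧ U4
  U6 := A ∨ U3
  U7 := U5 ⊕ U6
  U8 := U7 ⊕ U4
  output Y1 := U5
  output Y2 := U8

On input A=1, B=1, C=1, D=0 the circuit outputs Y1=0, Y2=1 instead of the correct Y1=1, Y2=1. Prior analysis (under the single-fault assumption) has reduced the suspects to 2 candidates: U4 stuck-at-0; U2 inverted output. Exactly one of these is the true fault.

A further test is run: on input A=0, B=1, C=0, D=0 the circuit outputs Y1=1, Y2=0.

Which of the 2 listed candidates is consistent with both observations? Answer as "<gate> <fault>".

U2 inverted output

Evaluate each candidate on input A=0, B=1, C=0, D=0:
  U4 stuck-at-0: U1=1, U2=1, U3=0, U4=0 [stuck-at-0], U5=0, U6=0, U7=0, U8=0 → Y1=0, Y2=0 — eliminated
  U2 inverted output: U1=1, U2=0 [inverted output], U3=0, U4=1, U5=1, U6=0, U7=1, U8=0 → Y1=1, Y2=0 — matches
Only U2 inverted output reproduces the observed Y1=1, Y2=0.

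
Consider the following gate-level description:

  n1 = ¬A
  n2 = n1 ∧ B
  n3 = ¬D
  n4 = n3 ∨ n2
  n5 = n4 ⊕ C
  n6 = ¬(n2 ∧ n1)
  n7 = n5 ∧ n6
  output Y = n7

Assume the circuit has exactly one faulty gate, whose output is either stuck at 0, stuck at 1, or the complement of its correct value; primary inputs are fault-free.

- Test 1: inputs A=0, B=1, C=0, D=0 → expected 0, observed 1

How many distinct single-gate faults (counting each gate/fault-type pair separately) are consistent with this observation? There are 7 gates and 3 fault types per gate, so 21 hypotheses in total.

8

Fault-free: n1=1, n2=1, n3=1, n4=1, n5=1, n6=0, n7=0 → 0. Observed 1.
  n1: stuck-at-0, inverted output ✓; others ✗
  n2: stuck-at-0, inverted output ✓; others ✗
  n3: none of the 3 fault types match ✗
  n4: none of the 3 fault types match ✗
  n5: none of the 3 fault types match ✗
  n6: stuck-at-1, inverted output ✓; others ✗
  n7: stuck-at-1, inverted output ✓; others ✗
Consistent faults: {n1 stuck-at-0, n1 inverted output, n2 stuck-at-0, n2 inverted output, n6 stuck-at-1, n6 inverted output, n7 stuck-at-1, n7 inverted output} — 8 in all.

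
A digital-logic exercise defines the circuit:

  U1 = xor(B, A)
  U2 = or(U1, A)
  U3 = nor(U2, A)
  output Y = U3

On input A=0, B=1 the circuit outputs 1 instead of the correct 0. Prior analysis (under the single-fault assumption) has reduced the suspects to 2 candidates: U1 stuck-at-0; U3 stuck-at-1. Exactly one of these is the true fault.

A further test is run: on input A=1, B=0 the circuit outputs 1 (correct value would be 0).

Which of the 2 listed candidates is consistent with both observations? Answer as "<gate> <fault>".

Evaluate each candidate on input A=1, B=0:
  U1 stuck-at-0: U1=0 [stuck-at-0], U2=1, U3=0 → 0 — eliminated
  U3 stuck-at-1: U1=1, U2=1, U3=1 [stuck-at-1] → 1 — matches
Only U3 stuck-at-1 reproduces the observed 1.

U3 stuck-at-1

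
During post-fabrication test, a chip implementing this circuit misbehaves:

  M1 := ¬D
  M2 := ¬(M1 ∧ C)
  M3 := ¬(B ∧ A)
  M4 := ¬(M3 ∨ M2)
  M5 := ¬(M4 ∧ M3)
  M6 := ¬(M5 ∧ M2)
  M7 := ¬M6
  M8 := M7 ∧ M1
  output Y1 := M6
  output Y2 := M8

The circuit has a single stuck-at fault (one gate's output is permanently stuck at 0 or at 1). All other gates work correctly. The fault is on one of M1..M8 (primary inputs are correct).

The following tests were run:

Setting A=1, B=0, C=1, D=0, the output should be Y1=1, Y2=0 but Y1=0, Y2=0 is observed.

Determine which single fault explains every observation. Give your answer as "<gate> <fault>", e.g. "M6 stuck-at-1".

M1 stuck-at-0

Fault-free values for test 1 (A=1, B=0, C=1, D=0): M1=1, M2=0, M3=1, M4=0, M5=1, M6=1, M7=0, M8=0, giving Y1=1, Y2=0. Observed Y1=0, Y2=0.
Test 1: faults giving observed Y1=0, Y2=0 are {M1 stuck-at-0}.
Only M1 stuck-at-0 is consistent with every test.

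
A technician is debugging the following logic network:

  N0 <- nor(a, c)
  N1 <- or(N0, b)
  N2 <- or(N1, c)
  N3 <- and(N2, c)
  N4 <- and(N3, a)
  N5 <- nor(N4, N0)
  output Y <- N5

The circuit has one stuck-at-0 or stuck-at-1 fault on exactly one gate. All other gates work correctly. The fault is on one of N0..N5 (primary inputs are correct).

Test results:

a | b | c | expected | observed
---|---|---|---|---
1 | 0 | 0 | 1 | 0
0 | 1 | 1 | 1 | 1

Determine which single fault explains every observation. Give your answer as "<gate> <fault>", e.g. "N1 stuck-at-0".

Fault-free values for test 1 (a=1, b=0, c=0): N0=0, N1=0, N2=0, N3=0, N4=0, N5=1, giving Y=1. Observed 0.
Test 1: faults giving observed 0 are {N0 stuck-at-1, N3 stuck-at-1, N4 stuck-at-1, N5 stuck-at-0}.
Test 2 (a=0, b=1, c=1): fault-free N0=0, N1=1, N2=1, N3=1, N4=0, N5=1 → 1; observed 1. Eliminates N0 stuck-at-1, N4 stuck-at-1, N5 stuck-at-0.
Only N3 stuck-at-1 is consistent with every test.

N3 stuck-at-1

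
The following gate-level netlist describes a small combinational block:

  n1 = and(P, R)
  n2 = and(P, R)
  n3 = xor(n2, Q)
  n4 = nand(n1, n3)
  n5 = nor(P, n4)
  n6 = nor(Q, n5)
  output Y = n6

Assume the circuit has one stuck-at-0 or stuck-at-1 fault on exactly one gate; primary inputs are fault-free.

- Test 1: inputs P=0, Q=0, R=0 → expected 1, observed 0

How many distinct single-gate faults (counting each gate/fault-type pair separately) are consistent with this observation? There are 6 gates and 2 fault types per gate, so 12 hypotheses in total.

Fault-free: n1=0, n2=0, n3=0, n4=1, n5=0, n6=1 → 1. Observed 0.
  n1 stuck-at-0: output 1 ✗
  n1 stuck-at-1: output 1 ✗
  n2 stuck-at-0: output 1 ✗
  n2 stuck-at-1: output 1 ✗
  n3 stuck-at-0: output 1 ✗
  n3 stuck-at-1: output 1 ✗
  n4 stuck-at-0: output 0 ✓
  n4 stuck-at-1: output 1 ✗
  n5 stuck-at-0: output 1 ✗
  n5 stuck-at-1: output 0 ✓
  n6 stuck-at-0: output 0 ✓
  n6 stuck-at-1: output 1 ✗
Consistent faults: {n4 stuck-at-0, n5 stuck-at-1, n6 stuck-at-0} — 3 in all.

3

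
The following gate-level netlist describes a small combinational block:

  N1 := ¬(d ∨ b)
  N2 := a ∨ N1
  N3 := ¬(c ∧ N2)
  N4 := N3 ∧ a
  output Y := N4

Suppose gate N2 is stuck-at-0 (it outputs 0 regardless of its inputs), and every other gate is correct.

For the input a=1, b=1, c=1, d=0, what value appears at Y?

Propagate with N2 forced: N1=0, N2=0 [stuck-at-0], N3=1, N4=1.
So Y = 1. (Without the fault it would be 0.)

1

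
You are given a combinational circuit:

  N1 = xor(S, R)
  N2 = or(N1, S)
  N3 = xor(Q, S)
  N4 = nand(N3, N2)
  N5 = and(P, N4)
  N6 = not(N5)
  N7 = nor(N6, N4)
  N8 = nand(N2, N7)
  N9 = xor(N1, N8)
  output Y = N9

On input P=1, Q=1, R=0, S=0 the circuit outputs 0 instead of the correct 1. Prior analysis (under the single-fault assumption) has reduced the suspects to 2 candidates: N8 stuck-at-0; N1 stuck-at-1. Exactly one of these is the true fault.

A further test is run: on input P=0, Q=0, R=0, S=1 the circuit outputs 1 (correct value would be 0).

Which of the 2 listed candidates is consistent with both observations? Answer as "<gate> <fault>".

N8 stuck-at-0

Evaluate each candidate on input P=0, Q=0, R=0, S=1:
  N8 stuck-at-0: N1=1, N2=1, N3=1, N4=0, N5=0, N6=1, N7=0, N8=0 [stuck-at-0], N9=1 → 1 — matches
  N1 stuck-at-1: N1=1 [stuck-at-1], N2=1, N3=1, N4=0, N5=0, N6=1, N7=0, N8=1, N9=0 → 0 — eliminated
Only N8 stuck-at-0 reproduces the observed 1.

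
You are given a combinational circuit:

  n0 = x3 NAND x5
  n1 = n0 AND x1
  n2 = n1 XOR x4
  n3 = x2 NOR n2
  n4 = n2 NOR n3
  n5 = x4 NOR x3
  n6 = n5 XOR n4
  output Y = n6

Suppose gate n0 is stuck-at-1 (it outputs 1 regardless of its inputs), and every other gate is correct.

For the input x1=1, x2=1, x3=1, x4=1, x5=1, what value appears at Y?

1

Propagate with n0 forced: n0=1 [stuck-at-1], n1=1, n2=0, n3=0, n4=1, n5=0, n6=1.
So Y = 1. (Without the fault it would be 0.)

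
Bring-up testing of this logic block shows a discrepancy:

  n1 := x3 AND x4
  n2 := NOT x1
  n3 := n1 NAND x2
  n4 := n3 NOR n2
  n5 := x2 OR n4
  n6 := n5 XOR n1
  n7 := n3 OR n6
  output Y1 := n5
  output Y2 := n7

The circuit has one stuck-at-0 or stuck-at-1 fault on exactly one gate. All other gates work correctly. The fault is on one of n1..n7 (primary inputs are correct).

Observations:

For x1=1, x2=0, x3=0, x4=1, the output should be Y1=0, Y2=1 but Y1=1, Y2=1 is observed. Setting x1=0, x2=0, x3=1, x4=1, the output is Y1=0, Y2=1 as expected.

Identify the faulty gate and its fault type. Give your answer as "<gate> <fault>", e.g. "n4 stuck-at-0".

n3 stuck-at-0

Fault-free values for test 1 (x1=1, x2=0, x3=0, x4=1): n1=0, n2=0, n3=1, n4=0, n5=0, n6=0, n7=1, giving Y1=0, Y2=1. Observed Y1=1, Y2=1.
Test 1: faults giving observed Y1=1, Y2=1 are {n3 stuck-at-0, n4 stuck-at-1, n5 stuck-at-1}.
Test 2 (x1=0, x2=0, x3=1, x4=1): fault-free n1=1, n2=1, n3=1, n4=0, n5=0, n6=1, n7=1 → Y1=0, Y2=1; observed Y1=0, Y2=1. Eliminates n4 stuck-at-1, n5 stuck-at-1.
Only n3 stuck-at-0 is consistent with every test.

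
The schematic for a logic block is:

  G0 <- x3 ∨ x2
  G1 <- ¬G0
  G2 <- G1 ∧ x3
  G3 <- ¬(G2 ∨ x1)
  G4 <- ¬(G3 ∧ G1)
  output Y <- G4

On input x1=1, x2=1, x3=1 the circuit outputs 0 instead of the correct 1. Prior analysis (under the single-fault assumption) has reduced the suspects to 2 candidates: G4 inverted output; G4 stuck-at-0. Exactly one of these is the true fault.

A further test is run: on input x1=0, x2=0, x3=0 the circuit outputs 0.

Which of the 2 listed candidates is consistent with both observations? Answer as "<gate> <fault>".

Evaluate each candidate on input x1=0, x2=0, x3=0:
  G4 inverted output: G0=0, G1=1, G2=0, G3=1, G4=1 [inverted output] → 1 — eliminated
  G4 stuck-at-0: G0=0, G1=1, G2=0, G3=1, G4=0 [stuck-at-0] → 0 — matches
Only G4 stuck-at-0 reproduces the observed 0.

G4 stuck-at-0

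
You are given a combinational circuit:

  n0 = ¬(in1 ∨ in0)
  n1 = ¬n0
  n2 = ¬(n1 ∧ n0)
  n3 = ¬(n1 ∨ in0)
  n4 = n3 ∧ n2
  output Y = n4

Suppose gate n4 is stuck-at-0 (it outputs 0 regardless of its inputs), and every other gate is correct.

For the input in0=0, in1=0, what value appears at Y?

0

Propagate with n4 forced: n0=1, n1=0, n2=1, n3=1, n4=0 [stuck-at-0].
So Y = 0. (Without the fault it would be 1.)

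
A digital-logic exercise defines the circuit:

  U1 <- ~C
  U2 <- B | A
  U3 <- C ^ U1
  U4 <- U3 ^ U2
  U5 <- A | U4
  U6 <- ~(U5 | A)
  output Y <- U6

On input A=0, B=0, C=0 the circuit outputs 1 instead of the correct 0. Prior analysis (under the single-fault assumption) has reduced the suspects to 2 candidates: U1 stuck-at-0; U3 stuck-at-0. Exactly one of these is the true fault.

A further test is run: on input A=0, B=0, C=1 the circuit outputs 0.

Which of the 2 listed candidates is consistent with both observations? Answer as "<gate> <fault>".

Evaluate each candidate on input A=0, B=0, C=1:
  U1 stuck-at-0: U1=0 [stuck-at-0], U2=0, U3=1, U4=1, U5=1, U6=0 → 0 — matches
  U3 stuck-at-0: U1=0, U2=0, U3=0 [stuck-at-0], U4=0, U5=0, U6=1 → 1 — eliminated
Only U1 stuck-at-0 reproduces the observed 0.

U1 stuck-at-0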